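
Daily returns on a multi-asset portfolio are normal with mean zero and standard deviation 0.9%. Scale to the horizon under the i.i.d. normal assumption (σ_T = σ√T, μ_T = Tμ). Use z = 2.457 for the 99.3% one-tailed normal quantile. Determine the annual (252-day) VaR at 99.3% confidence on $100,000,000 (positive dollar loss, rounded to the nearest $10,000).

$35,100,000

σ_{252d} = 0.9% × √252 = 14.287%.
VaR = 2.457 × 14.287% = 35.103%.
On $100,000,000: 0.35103 × $100,000,000 = $35,103,000.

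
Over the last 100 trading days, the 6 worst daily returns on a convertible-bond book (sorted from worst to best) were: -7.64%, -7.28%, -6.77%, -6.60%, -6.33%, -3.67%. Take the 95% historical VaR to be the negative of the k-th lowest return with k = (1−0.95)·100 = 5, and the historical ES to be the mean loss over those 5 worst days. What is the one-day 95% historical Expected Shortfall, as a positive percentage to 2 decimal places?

The 5 worst returns sum to -34.62%.
ES = −(-34.62%) / 5 = 6.924% ≈ 6.92%.

6.92%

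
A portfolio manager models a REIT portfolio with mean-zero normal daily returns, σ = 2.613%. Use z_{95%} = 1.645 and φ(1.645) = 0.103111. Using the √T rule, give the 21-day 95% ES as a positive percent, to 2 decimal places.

σ_{21d} = 2.613% × √21 = 11.974%.
ES multiplier = φ(z)/(1−α) = 0.103111/0.05 = 2.062.
ES = 11.974% × 2.062 = 24.690%.

24.69%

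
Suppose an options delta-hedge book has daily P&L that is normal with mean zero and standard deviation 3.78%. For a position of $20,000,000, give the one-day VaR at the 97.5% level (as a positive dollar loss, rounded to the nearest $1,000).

$1,482,000

At 97.5% one-sided, z = 1.960.
VaR = z·σ = 1.960 × 3.78% = 7.409%.
On $20,000,000: 0.07409 × $20,000,000 = $1,481,800.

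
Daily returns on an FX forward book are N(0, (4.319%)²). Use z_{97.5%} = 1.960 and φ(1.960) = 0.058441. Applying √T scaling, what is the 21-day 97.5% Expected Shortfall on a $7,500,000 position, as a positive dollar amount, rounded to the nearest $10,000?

$3,470,000

σ_{21d} = 4.319% × √21 = 19.792%.
ES multiplier = φ(z)/(1−α) = 0.058441/0.025 = 2.338.
ES = 19.792% × 2.338 = 46.274%; on $7,500,000: $3,470,550.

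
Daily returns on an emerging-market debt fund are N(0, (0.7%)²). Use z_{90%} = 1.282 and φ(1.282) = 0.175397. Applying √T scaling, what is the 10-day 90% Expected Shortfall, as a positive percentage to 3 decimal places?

σ_{10d} = 0.7% × √10 = 2.214%.
ES multiplier = φ(z)/(1−α) = 0.175397/0.1 = 1.754.
ES = 2.214% × 1.754 = 3.883%.

3.883%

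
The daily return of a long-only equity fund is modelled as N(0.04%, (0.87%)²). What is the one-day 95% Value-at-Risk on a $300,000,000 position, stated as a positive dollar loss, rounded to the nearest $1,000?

At 95% one-sided, z = 1.645.
VaR = −μ + z·σ = −(0.04%) + 1.645 × 0.87% = 1.391%.
On $300,000,000: 0.01391 × $300,000,000 = $4,173,000.

$4,173,000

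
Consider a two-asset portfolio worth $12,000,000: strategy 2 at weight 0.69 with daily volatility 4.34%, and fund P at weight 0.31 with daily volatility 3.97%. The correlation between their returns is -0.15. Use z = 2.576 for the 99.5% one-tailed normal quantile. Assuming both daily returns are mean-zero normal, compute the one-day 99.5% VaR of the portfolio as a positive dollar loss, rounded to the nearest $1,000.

$947,000

σ_p² = 0.69²·4.34² + 0.31²·3.97² + 2·-0.15·0.69·0.31·4.34·3.97 = 9.3766 (%²).
σ_p = √9.3766 = 3.062%.
VaR = 2.576 × 3.062% = 7.888%; on $12,000,000 that is $946,560.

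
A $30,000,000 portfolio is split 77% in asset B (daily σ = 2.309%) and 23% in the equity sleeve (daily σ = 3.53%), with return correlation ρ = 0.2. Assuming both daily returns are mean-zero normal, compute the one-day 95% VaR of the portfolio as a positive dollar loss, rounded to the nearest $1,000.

σ_p² = 0.77²·2.309² + 0.23²·3.53² + 2·0.2·0.77·0.23·2.309·3.53 = 4.3976 (%²).
σ_p = √4.3976 = 2.097%.
At 95%, z = 1.645.
VaR = 1.645 × 2.097% = 3.450%; on $30,000,000 that is $1,035,000.

$1,035,000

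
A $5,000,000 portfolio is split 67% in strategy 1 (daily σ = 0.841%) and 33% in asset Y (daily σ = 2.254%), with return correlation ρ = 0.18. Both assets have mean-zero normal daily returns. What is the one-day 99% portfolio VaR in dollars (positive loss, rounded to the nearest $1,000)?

$118,000

σ_p² = 0.67²·0.841² + 0.33²·2.254² + 2·0.18·0.67·0.33·0.841·2.254 = 1.0216 (%²).
σ_p = √1.0216 = 1.011%.
At 99%, z = 2.326.
VaR = 2.326 × 1.011% = 2.352%; on $5,000,000 that is $117,600.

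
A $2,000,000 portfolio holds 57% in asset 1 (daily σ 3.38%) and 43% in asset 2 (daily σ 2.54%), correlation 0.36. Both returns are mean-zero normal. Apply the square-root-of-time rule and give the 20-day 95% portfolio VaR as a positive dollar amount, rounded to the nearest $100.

$372,800

σ_p = √(0.57²·3.38² + 0.43²·2.54² + 2·0.36·0.57·0.43·3.38·2.54) = 2.534%.
σ_{20d} = 2.534% × √20 = 11.332%.
z(95%) = 1.645.
VaR = 1.645 × 11.332% = 18.641%; on $2,000,000 that is $372,820.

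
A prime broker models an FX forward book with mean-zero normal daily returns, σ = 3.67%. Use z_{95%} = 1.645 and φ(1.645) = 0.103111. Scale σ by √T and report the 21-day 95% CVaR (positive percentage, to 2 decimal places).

34.68%

σ_{21d} = 3.67% × √21 = 16.818%.
ES multiplier = φ(z)/(1−α) = 0.103111/0.05 = 2.062.
ES = 16.818% × 2.062 = 34.679%.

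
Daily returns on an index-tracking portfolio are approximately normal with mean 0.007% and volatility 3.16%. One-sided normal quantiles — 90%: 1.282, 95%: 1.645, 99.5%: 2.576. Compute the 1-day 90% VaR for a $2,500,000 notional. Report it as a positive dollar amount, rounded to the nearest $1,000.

$101,000

VaR = −μ + z·σ = −(0.007%) + 1.282 × 3.16% = 4.044%.
On $2,500,000: 0.04044 × $2,500,000 = $101,100.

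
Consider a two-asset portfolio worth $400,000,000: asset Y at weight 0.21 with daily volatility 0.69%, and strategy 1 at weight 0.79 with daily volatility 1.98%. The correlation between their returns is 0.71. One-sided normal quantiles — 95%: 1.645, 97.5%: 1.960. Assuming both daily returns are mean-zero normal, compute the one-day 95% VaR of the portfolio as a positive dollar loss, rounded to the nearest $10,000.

$10,990,000

σ_p² = 0.21²·0.69² + 0.79²·1.98² + 2·0.71·0.21·0.79·0.69·1.98 = 2.7896 (%²).
σ_p = √2.7896 = 1.670%.
VaR = 1.645 × 1.670% = 2.747%; on $400,000,000 that is $10,988,000.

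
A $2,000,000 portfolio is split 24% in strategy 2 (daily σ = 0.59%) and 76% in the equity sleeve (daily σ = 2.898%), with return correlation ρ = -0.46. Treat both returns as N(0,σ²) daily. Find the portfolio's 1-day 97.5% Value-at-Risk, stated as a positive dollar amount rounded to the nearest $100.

σ_p² = 0.24²·0.59² + 0.76²·2.898² + 2·-0.46·0.24·0.76·0.59·2.898 = 4.5840 (%²).
σ_p = √4.5840 = 2.141%.
At 97.5%, z = 1.960.
VaR = 1.960 × 2.141% = 4.196%; on $2,000,000 that is $83,920.

$83,900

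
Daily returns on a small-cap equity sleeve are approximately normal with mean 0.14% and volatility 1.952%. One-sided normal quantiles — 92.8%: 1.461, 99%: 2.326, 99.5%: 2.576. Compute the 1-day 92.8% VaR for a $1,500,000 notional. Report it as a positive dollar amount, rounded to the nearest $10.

VaR = −μ + z·σ = −(0.14%) + 1.461 × 1.952% = 2.712%.
On $1,500,000: 0.02712 × $1,500,000 = $40,680.

$40,680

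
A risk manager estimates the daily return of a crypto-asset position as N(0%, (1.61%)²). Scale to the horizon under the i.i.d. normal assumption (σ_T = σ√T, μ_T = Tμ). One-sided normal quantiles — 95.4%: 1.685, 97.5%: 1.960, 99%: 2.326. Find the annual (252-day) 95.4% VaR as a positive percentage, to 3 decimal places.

43.065%

σ_{252d} = 1.61% × √252 = 25.558%.
VaR = 1.685 × 25.558% = 43.065%.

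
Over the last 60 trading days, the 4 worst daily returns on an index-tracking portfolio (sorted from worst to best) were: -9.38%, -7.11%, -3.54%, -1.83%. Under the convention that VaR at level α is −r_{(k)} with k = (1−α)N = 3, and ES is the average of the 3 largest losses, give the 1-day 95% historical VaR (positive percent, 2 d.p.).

k = 3; the 3rd lowest return is -3.54%, so VaR = 3.54%.

3.54%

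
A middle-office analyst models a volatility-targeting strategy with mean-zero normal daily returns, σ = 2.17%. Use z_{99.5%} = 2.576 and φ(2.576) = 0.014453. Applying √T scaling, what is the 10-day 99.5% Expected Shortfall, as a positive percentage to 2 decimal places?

19.84%

σ_{10d} = 2.17% × √10 = 6.862%.
ES multiplier = φ(z)/(1−α) = 0.014453/0.005 = 2.891.
ES = 6.862% × 2.891 = 19.838%.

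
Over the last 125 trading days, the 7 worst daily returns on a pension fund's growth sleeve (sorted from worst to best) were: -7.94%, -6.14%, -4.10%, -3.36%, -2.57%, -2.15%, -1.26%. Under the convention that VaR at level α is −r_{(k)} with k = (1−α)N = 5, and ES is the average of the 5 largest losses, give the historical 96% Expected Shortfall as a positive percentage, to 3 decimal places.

The 5 worst returns sum to -24.11%.
ES = −(-24.11%) / 5 = 4.822%.

4.822%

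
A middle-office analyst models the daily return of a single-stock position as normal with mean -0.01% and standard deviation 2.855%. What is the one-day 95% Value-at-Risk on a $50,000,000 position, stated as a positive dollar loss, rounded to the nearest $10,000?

At 95% one-sided, z = 1.645.
VaR = −μ + z·σ = −(-0.01%) + 1.645 × 2.855% = 4.706%.
On $50,000,000: 0.04706 × $50,000,000 = $2,353,000.

$2,350,000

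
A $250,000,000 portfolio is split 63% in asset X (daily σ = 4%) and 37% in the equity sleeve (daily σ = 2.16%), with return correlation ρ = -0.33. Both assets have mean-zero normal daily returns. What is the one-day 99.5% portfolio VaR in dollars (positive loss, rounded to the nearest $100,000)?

σ_p² = 0.63²·4² + 0.37²·2.16² + 2·-0.33·0.63·0.37·4·2.16 = 5.6599 (%²).
σ_p = √5.6599 = 2.379%.
At 99.5%, z = 2.576.
VaR = 2.576 × 2.379% = 6.128%; on $250,000,000 that is $15,320,000.

$15,300,000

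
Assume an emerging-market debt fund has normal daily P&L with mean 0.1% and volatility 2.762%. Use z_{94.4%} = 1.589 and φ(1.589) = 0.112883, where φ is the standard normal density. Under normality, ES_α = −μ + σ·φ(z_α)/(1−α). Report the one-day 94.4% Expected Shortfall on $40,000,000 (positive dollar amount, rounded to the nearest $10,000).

$2,190,000

Tail multiplier: φ(z)/(1−α) = 0.112883 / 0.056 = 2.016.
ES = −(0.1%) + 2.762% × 2.016 = 5.468%.
On $40,000,000: 0.05468 × $40,000,000 = $2,187,200.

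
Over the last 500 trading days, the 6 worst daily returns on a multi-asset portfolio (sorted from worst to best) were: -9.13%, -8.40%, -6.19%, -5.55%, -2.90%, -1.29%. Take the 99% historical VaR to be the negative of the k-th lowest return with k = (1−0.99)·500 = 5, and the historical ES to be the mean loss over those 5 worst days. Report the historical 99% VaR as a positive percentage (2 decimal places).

k = 5; the 5th lowest return is -2.90%, so VaR = 2.90%.

2.90%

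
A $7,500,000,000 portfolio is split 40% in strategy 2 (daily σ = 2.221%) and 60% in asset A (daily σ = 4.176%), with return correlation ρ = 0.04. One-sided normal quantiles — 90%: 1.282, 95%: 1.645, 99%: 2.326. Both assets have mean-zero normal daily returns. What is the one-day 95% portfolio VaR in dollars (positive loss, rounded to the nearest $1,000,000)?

$332,000,000

σ_p² = 0.4²·2.221² + 0.6²·4.176² + 2·0.04·0.4·0.6·2.221·4.176 = 7.2454 (%²).
σ_p = √7.2454 = 2.692%.
VaR = 1.645 × 2.692% = 4.428%; on $7,500,000,000 that is $332,100,000.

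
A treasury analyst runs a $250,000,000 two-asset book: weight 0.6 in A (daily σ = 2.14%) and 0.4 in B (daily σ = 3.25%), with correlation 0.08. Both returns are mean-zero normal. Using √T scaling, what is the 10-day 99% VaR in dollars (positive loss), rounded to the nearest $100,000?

$34,900,000

σ_p = √(0.6²·2.14² + 0.4²·3.25² + 2·0.08·0.6·0.4·2.14·3.25) = 1.899%.
σ_{10d} = 1.899% × √10 = 6.005%.
z(99%) = 2.326.
VaR = 2.326 × 6.005% = 13.968%; on $250,000,000 that is $34,920,000.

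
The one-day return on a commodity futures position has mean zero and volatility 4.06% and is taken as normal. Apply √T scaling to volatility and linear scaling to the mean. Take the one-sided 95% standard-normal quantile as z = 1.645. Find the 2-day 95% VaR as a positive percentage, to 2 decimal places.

σ_{2d} = 4.06% × √2 = 5.742%.
VaR = 1.645 × 5.742% = 9.446%.

9.45%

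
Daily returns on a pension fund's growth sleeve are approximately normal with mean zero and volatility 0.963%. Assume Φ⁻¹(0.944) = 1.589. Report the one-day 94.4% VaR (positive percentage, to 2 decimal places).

VaR = z·σ = 1.589 × 0.963% = 1.530%.

1.53%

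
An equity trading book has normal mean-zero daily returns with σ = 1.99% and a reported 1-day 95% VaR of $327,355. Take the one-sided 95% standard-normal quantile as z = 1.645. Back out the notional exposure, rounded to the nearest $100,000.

$10,000,000

VaR as a fraction of value: z·σ = 1.645 × 1.99% = 3.27355%.
Position = $327,355 / 0.0327355 = $10,000,000.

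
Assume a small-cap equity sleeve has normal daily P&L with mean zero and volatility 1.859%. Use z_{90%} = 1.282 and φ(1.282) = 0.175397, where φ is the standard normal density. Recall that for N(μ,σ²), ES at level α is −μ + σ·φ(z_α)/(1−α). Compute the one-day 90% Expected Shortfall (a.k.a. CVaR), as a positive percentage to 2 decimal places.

3.26%

Tail multiplier: φ(z)/(1−α) = 0.175397 / 0.1 = 1.754.
ES = 1.859% × 1.754 = 3.261%.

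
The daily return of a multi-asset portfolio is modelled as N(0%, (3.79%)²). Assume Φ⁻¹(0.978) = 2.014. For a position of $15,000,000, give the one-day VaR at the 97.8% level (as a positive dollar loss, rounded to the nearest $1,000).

$1,145,000

VaR = z·σ = 2.014 × 3.79% = 7.633%.
On $15,000,000: 0.07633 × $15,000,000 = $1,144,950.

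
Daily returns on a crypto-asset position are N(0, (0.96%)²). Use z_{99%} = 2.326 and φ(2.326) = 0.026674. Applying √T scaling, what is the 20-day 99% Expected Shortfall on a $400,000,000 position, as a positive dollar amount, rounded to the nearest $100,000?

σ_{20d} = 0.96% × √20 = 4.293%.
ES multiplier = φ(z)/(1−α) = 0.026674/0.01 = 2.667.
ES = 4.293% × 2.667 = 11.449%; on $400,000,000: $45,796,000.

$45,800,000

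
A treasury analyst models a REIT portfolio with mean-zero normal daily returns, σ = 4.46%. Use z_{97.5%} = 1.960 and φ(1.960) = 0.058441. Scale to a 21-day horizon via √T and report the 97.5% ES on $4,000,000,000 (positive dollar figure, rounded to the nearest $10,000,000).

$1,910,000,000

σ_{21d} = 4.46% × √21 = 20.438%.
ES multiplier = φ(z)/(1−α) = 0.058441/0.025 = 2.338.
ES = 20.438% × 2.338 = 47.784%; on $4,000,000,000: $1,911,360,000.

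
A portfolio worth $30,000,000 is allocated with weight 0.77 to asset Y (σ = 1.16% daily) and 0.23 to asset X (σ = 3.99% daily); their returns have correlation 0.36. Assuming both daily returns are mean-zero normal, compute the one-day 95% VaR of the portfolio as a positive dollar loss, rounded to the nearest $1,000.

$737,000

σ_p² = 0.77²·1.16² + 0.23²·3.99² + 2·0.36·0.77·0.23·1.16·3.99 = 2.2302 (%²).
σ_p = √2.2302 = 1.493%.
At 95%, z = 1.645.
VaR = 1.645 × 1.493% = 2.456%; on $30,000,000 that is $736,800.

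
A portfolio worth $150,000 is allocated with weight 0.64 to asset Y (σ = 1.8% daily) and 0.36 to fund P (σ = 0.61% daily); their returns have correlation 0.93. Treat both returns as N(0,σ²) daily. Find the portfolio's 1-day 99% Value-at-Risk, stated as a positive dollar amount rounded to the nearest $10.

$4,740

σ_p² = 0.64²·1.8² + 0.36²·0.61² + 2·0.93·0.64·0.36·1.8·0.61 = 1.8459 (%²).
σ_p = √1.8459 = 1.359%.
At 99%, z = 2.326.
VaR = 2.326 × 1.359% = 3.161%; on $150,000 that is $4,742.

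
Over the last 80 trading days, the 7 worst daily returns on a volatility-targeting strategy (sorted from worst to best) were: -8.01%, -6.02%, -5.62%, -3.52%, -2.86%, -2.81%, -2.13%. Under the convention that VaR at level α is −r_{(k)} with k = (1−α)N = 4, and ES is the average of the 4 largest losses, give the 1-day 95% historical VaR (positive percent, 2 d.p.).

3.52%

k = 4; the 4th lowest return is -3.52%, so VaR = 3.52%.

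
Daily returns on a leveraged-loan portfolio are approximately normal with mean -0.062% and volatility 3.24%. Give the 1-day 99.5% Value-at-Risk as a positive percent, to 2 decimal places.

8.41%

At 99.5% one-sided, z = 2.576.
VaR = −μ + z·σ = −(-0.062%) + 2.576 × 3.24% = 8.408%.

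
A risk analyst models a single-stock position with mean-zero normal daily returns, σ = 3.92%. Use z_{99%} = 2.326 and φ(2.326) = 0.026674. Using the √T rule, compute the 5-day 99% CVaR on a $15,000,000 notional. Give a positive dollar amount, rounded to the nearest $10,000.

σ_{5d} = 3.92% × √5 = 8.765%.
ES multiplier = φ(z)/(1−α) = 0.026674/0.01 = 2.667.
ES = 8.765% × 2.667 = 23.376%; on $15,000,000: $3,506,400.

$3,510,000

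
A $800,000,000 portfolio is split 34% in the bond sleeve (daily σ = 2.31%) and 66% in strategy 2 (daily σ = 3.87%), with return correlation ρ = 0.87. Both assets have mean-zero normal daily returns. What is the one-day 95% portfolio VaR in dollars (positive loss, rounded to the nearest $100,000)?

$42,900,000

σ_p² = 0.34²·2.31² + 0.66²·3.87² + 2·0.87·0.34·0.66·2.31·3.87 = 10.6314 (%²).
σ_p = √10.6314 = 3.261%.
At 95%, z = 1.645.
VaR = 1.645 × 3.261% = 5.364%; on $800,000,000 that is $42,912,000.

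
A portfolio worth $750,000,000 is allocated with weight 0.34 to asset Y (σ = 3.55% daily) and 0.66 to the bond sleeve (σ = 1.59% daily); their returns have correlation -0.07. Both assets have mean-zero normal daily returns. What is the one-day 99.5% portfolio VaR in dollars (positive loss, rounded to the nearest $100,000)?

$29,800,000

σ_p² = 0.34²·3.55² + 0.66²·1.59² + 2·-0.07·0.34·0.66·3.55·1.59 = 2.3808 (%²).
σ_p = √2.3808 = 1.543%.
At 99.5%, z = 2.576.
VaR = 2.576 × 1.543% = 3.975%; on $750,000,000 that is $29,812,500.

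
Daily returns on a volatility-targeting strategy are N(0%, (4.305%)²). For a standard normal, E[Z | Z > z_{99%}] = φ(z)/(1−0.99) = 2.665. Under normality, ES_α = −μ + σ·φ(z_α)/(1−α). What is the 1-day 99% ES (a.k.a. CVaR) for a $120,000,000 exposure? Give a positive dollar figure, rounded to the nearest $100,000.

ES = 4.305% × 2.665 = 11.473%.
On $120,000,000: 0.11473 × $120,000,000 = $13,767,600.

$13,800,000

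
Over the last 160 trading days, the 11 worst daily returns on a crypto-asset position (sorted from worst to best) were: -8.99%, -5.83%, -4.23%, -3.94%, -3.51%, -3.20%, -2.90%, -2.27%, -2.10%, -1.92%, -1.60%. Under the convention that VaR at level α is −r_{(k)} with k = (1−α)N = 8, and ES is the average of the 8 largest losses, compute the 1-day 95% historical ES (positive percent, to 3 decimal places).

The 8 worst returns sum to -34.87%.
ES = −(-34.87%) / 8 = 4.35875% ≈ 4.359%.

4.359%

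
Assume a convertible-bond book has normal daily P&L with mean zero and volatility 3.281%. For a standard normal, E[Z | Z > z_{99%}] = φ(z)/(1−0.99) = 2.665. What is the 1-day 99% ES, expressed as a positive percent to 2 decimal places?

8.74%

ES = 3.281% × 2.665 = 8.744%.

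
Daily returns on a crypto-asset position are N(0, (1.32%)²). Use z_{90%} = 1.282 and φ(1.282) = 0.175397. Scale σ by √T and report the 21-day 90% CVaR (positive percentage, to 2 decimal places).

10.61%

σ_{21d} = 1.32% × √21 = 6.049%.
ES multiplier = φ(z)/(1−α) = 0.175397/0.1 = 1.754.
ES = 6.049% × 1.754 = 10.610%.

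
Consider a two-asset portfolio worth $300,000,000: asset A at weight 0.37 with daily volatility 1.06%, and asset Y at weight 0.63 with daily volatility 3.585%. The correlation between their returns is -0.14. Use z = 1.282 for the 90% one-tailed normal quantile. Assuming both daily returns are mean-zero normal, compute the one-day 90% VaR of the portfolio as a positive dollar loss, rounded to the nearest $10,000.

σ_p² = 0.37²·1.06² + 0.63²·3.585² + 2·-0.14·0.37·0.63·1.06·3.585 = 5.0068 (%²).
σ_p = √5.0068 = 2.238%.
VaR = 1.282 × 2.238% = 2.869%; on $300,000,000 that is $8,607,000.

$8,610,000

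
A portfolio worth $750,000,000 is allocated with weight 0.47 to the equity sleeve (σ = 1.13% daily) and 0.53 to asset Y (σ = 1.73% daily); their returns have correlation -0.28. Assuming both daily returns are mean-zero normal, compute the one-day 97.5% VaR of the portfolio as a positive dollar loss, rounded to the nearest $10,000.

$13,550,000

σ_p² = 0.47²·1.13² + 0.53²·1.73² + 2·-0.28·0.47·0.53·1.13·1.73 = 0.8501 (%²).
σ_p = √0.8501 = 0.922%.
At 97.5%, z = 1.960.
VaR = 1.960 × 0.922% = 1.807%; on $750,000,000 that is $13,552,500.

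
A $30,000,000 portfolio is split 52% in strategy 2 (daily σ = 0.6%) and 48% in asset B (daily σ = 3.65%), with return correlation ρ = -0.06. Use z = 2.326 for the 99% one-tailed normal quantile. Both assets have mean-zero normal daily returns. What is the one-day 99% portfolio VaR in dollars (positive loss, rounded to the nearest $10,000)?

$1,230,000

σ_p² = 0.52²·0.6² + 0.48²·3.65² + 2·-0.06·0.52·0.48·0.6·3.65 = 3.1013 (%²).
σ_p = √3.1013 = 1.761%.
VaR = 2.326 × 1.761% = 4.096%; on $30,000,000 that is $1,228,800.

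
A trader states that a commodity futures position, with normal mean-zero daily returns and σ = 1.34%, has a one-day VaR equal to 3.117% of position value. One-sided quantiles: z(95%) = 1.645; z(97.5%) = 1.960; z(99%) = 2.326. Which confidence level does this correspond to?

99%

Implied z = VaR/σ = 3.117 / 1.34 = 2.326.
This matches z(99%) = 2.326.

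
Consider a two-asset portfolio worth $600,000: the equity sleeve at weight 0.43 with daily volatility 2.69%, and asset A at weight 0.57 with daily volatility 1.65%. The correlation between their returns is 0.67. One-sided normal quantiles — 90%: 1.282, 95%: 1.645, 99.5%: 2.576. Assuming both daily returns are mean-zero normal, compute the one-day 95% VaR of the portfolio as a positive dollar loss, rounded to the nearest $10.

σ_p² = 0.43²·2.69² + 0.57²·1.65² + 2·0.67·0.43·0.57·2.69·1.65 = 3.6802 (%²).
σ_p = √3.6802 = 1.918%.
VaR = 1.645 × 1.918% = 3.155%; on $600,000 that is $18,930.

$18,930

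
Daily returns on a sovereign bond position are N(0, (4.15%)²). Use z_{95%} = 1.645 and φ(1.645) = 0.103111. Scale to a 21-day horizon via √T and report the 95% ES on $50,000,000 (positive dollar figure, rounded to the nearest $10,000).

$19,610,000

σ_{21d} = 4.15% × √21 = 19.018%.
ES multiplier = φ(z)/(1−α) = 0.103111/0.05 = 2.062.
ES = 19.018% × 2.062 = 39.215%; on $50,000,000: $19,607,500.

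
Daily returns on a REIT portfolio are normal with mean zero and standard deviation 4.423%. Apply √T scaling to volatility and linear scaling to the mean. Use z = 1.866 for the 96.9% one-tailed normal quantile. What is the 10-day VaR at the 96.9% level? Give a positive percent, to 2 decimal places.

σ_{10d} = 4.423% × √10 = 13.987%.
VaR = 1.866 × 13.987% = 26.100%.

26.10%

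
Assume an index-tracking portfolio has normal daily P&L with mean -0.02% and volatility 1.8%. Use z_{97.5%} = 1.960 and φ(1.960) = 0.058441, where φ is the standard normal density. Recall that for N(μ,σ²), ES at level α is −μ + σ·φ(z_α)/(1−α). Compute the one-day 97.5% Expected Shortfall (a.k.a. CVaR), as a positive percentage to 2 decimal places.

Tail multiplier: φ(z)/(1−α) = 0.058441 / 0.025 = 2.338.
ES = −(-0.02%) + 1.8% × 2.338 = 4.228%.

4.23%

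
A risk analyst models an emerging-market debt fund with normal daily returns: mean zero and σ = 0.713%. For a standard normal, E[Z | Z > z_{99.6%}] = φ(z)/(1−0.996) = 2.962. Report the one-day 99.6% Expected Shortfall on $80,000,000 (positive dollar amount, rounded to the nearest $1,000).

ES = 0.713% × 2.962 = 2.112%.
On $80,000,000: 0.02112 × $80,000,000 = $1,689,600.

$1,690,000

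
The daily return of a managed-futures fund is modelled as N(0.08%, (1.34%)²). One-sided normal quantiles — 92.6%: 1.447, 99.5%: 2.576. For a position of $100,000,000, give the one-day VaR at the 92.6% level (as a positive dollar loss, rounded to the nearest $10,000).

$1,860,000

VaR = −μ + z·σ = −(0.08%) + 1.447 × 1.34% = 1.859%.
On $100,000,000: 0.01859 × $100,000,000 = $1,859,000.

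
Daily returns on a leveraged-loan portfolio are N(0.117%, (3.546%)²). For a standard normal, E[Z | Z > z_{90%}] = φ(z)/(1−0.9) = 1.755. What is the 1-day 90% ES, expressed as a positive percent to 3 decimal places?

ES = −(0.117%) + 3.546% × 1.755 = 6.106%.

6.106%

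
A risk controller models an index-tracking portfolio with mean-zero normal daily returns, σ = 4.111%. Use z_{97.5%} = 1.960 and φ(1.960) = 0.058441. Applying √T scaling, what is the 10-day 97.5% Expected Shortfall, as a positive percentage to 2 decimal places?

30.39%

σ_{10d} = 4.111% × √10 = 13.000%.
ES multiplier = φ(z)/(1−α) = 0.058441/0.025 = 2.338.
ES = 13.000% × 2.338 = 30.394%.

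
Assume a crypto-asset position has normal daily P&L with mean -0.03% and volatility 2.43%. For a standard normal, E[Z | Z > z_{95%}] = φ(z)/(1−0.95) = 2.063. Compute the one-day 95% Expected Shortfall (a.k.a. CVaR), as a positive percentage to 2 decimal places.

ES = −(-0.03%) + 2.43% × 2.063 = 5.043%.

5.04%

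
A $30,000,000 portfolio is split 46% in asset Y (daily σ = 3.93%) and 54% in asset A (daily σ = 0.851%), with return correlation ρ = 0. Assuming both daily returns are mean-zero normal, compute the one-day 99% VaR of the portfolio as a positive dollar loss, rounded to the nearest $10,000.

$1,300,000

σ_p² = 0.46²·3.93² + 0.54²·0.851² + 2·0·0.46·0.54·3.93·0.851 = 3.4793 (%²).
σ_p = √3.4793 = 1.865%.
At 99%, z = 2.326.
VaR = 2.326 × 1.865% = 4.338%; on $30,000,000 that is $1,301,400.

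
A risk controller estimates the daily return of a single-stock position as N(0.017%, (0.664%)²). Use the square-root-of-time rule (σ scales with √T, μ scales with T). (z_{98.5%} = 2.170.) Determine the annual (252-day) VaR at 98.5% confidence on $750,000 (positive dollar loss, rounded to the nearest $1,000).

$139,000

σ_{252d} = 0.664% × √252 = 10.541%; μ_{252d} = 252 × 0.017% = 4.284%.
VaR = −(4.284%) + 2.170 × 10.541% = 18.590%.
On $750,000: 0.18590 × $750,000 = $139,425.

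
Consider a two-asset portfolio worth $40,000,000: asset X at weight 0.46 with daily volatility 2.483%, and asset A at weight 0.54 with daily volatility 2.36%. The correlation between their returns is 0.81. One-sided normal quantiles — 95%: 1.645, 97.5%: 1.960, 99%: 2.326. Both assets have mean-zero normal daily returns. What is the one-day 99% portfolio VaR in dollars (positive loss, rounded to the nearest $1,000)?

σ_p² = 0.46²·2.483² + 0.54²·2.36² + 2·0.81·0.46·0.54·2.483·2.36 = 5.2867 (%²).
σ_p = √5.2867 = 2.299%.
VaR = 2.326 × 2.299% = 5.347%; on $40,000,000 that is $2,138,800.

$2,139,000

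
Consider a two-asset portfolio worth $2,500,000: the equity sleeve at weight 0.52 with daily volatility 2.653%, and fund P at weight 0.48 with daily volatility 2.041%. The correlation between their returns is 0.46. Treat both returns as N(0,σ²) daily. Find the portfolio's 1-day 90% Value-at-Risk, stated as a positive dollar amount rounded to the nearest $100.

σ_p² = 0.52²·2.653² + 0.48²·2.041² + 2·0.46·0.52·0.48·2.653·2.041 = 4.1064 (%²).
σ_p = √4.1064 = 2.026%.
At 90%, z = 1.282.
VaR = 1.282 × 2.026% = 2.597%; on $2,500,000 that is $64,925.

$64,900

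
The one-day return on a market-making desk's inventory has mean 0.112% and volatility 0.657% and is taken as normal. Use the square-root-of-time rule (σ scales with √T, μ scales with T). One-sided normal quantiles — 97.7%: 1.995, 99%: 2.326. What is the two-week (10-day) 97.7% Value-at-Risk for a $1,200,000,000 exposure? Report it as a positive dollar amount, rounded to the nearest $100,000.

σ_{10d} = 0.657% × √10 = 2.078%; μ_{10d} = 10 × 0.112% = 1.120%.
VaR = −(1.120%) + 1.995 × 2.078% = 3.026%.
On $1,200,000,000: 0.03026 × $1,200,000,000 = $36,312,000.

$36,300,000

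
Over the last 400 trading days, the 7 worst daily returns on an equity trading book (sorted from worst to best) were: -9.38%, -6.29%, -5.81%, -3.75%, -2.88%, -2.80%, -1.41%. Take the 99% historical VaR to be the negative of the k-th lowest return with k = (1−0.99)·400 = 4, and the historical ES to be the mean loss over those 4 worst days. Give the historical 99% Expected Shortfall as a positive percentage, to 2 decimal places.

6.31%

The 4 worst returns sum to -25.23%.
ES = −(-25.23%) / 4 = 6.3075% ≈ 6.31%.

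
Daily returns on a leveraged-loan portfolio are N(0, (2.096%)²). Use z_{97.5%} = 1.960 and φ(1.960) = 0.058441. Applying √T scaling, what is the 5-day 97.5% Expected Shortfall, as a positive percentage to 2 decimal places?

σ_{5d} = 2.096% × √5 = 4.687%.
ES multiplier = φ(z)/(1−α) = 0.058441/0.025 = 2.338.
ES = 4.687% × 2.338 = 10.958%.

10.96%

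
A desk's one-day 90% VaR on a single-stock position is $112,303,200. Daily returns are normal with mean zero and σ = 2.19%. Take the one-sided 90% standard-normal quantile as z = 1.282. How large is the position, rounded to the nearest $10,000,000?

VaR as a fraction of value: z·σ = 1.282 × 2.19% = 2.80758%.
Position = $112,303,200 / 0.0280758 = $4,000,000,000.

$4,000,000,000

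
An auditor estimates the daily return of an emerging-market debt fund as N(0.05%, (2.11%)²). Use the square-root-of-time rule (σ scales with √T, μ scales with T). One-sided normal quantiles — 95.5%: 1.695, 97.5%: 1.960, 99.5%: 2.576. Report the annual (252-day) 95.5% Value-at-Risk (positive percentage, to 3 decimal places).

44.174%

σ_{252d} = 2.11% × √252 = 33.495%; μ_{252d} = 252 × 0.05% = 12.600%.
VaR = −(12.600%) + 1.695 × 33.495% = 44.174%.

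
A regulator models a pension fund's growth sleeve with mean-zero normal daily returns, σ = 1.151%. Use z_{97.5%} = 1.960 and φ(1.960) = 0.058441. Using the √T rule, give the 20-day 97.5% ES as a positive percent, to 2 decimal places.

σ_{20d} = 1.151% × √20 = 5.147%.
ES multiplier = φ(z)/(1−α) = 0.058441/0.025 = 2.338.
ES = 5.147% × 2.338 = 12.034%.

12.03%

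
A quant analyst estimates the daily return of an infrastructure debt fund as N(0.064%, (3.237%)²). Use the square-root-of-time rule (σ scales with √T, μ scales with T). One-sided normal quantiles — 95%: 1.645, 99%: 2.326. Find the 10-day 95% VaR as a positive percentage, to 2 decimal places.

σ_{10d} = 3.237% × √10 = 10.236%; μ_{10d} = 10 × 0.064% = 0.640%.
VaR = −(0.640%) + 1.645 × 10.236% = 16.198%.

16.20%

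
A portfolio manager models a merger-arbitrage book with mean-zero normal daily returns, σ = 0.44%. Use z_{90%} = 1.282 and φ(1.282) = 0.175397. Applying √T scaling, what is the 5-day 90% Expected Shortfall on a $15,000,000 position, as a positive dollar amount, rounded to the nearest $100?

σ_{5d} = 0.44% × √5 = 0.984%.
ES multiplier = φ(z)/(1−α) = 0.175397/0.1 = 1.754.
ES = 0.984% × 1.754 = 1.726%; on $15,000,000: $258,900.

$258,900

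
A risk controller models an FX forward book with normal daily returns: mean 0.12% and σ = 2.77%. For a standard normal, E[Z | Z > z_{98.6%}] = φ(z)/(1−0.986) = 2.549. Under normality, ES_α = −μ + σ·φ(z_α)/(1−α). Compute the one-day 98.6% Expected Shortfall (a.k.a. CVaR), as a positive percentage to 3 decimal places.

6.941%

ES = −(0.12%) + 2.77% × 2.549 = 6.941%.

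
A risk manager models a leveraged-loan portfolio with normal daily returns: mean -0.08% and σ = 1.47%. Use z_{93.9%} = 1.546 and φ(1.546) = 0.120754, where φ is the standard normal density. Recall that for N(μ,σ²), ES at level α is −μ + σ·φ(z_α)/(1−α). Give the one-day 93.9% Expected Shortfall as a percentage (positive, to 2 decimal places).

Tail multiplier: φ(z)/(1−α) = 0.120754 / 0.061 = 1.980.
ES = −(-0.08%) + 1.47% × 1.980 = 2.991%.

2.99%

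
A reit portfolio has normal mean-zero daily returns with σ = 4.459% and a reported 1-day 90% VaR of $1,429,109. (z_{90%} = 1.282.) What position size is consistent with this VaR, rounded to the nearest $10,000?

VaR as a fraction of value: z·σ = 1.282 × 4.459% = 5.71644%.
Position = $1,429,109 / 0.0571644 = $24,999,991.

$25,000,000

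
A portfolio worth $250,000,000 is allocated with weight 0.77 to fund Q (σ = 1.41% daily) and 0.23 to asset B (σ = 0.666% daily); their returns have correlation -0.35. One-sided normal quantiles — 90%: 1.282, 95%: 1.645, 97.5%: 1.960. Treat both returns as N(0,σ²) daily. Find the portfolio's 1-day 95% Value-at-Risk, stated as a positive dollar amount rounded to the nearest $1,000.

σ_p² = 0.77²·1.41² + 0.23²·0.666² + 2·-0.35·0.77·0.23·1.41·0.666 = 1.0858 (%²).
σ_p = √1.0858 = 1.042%.
VaR = 1.645 × 1.042% = 1.714%; on $250,000,000 that is $4,285,000.

$4,285,000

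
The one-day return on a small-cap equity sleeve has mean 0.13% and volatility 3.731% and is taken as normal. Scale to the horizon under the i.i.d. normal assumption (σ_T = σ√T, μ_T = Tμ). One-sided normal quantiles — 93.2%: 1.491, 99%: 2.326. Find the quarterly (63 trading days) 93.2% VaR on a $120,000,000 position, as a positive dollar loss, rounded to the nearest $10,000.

σ_{63d} = 3.731% × √63 = 29.614%; μ_{63d} = 63 × 0.13% = 8.190%.
VaR = −(8.190%) + 1.491 × 29.614% = 35.964%.
On $120,000,000: 0.35964 × $120,000,000 = $43,156,800.

$43,160,000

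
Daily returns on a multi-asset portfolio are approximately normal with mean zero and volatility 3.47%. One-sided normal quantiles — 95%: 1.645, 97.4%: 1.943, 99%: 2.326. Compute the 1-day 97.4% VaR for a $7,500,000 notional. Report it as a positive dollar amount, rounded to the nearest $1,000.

VaR = z·σ = 1.943 × 3.47% = 6.742%.
On $7,500,000: 0.06742 × $7,500,000 = $505,650.

$506,000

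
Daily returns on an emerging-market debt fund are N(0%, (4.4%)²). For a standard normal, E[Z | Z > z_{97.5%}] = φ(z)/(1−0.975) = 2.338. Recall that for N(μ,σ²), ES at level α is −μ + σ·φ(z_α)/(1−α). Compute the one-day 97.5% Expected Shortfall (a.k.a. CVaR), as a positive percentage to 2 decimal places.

10.29%

ES = 4.4% × 2.338 = 10.287%.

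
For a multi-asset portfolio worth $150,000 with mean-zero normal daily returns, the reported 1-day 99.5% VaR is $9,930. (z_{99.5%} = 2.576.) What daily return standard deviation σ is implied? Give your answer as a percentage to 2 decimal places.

VaR as a fraction: $9,930 / $150,000 = 6.620%.
σ = VaR / z = 6.620% / 2.576 = 2.570%.

2.57%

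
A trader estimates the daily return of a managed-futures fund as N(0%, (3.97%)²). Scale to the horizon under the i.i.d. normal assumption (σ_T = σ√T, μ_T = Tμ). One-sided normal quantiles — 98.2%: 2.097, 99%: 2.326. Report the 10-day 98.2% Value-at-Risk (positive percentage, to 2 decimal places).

σ_{10d} = 3.97% × √10 = 12.554%.
VaR = 2.097 × 12.554% = 26.326%.

26.33%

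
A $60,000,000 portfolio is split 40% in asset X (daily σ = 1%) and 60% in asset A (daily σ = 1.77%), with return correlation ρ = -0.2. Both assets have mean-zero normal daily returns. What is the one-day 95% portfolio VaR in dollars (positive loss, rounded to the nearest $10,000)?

σ_p² = 0.4²·1² + 0.6²·1.77² + 2·-0.2·0.4·0.6·1·1.77 = 1.1179 (%²).
σ_p = √1.1179 = 1.057%.
At 95%, z = 1.645.
VaR = 1.645 × 1.057% = 1.739%; on $60,000,000 that is $1,043,400.

$1,040,000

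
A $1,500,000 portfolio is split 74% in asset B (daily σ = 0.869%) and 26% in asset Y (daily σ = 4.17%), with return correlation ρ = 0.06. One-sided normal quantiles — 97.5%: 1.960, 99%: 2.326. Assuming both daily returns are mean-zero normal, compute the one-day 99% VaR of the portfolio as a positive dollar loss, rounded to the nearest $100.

$45,100

σ_p² = 0.74²·0.869² + 0.26²·4.17² + 2·0.06·0.74·0.26·0.869·4.17 = 1.6727 (%²).
σ_p = √1.6727 = 1.293%.
VaR = 2.326 × 1.293% = 3.008%; on $1,500,000 that is $45,120.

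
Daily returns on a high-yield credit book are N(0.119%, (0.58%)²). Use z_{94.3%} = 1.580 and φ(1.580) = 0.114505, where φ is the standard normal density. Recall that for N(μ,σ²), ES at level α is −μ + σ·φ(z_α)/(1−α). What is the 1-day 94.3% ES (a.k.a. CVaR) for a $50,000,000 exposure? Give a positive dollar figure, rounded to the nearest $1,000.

$523,000

Tail multiplier: φ(z)/(1−α) = 0.114505 / 0.057 = 2.009.
ES = −(0.119%) + 0.58% × 2.009 = 1.046%.
On $50,000,000: 0.01046 × $50,000,000 = $523,000.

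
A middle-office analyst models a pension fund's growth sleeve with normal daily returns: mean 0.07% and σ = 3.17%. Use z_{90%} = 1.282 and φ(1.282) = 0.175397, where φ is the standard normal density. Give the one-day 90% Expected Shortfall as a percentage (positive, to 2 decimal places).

Tail multiplier: φ(z)/(1−α) = 0.175397 / 0.1 = 1.754.
ES = −(0.07%) + 3.17% × 1.754 = 5.490%.

5.49%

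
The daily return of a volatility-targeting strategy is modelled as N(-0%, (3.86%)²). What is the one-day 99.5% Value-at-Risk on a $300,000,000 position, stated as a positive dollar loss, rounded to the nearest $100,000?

At 99.5% one-sided, z = 2.576.
VaR = z·σ = 2.576 × 3.86% = 9.943%.
On $300,000,000: 0.09943 × $300,000,000 = $29,829,000.

$29,800,000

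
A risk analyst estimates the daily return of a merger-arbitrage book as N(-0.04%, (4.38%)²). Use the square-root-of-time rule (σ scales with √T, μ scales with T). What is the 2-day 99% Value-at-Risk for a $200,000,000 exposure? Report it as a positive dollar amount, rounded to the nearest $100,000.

$29,000,000

At 99%, z = 2.326.
σ_{2d} = 4.38% × √2 = 6.194%; μ_{2d} = 2 × -0.04% = -0.080%.
VaR = −(-0.080%) + 2.326 × 6.194% = 14.487%.
On $200,000,000: 0.14487 × $200,000,000 = $28,974,000.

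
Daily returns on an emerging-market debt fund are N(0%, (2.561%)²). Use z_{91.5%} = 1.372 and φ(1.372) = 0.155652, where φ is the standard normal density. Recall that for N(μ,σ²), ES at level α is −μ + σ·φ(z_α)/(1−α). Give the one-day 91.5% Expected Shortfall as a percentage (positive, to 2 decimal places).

4.69%

Tail multiplier: φ(z)/(1−α) = 0.155652 / 0.085 = 1.831.
ES = 2.561% × 1.831 = 4.689%.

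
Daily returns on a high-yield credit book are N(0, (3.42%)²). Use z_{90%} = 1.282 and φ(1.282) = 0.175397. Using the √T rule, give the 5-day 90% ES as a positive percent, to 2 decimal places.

σ_{5d} = 3.42% × √5 = 7.647%.
ES multiplier = φ(z)/(1−α) = 0.175397/0.1 = 1.754.
ES = 7.647% × 1.754 = 13.413%.

13.41%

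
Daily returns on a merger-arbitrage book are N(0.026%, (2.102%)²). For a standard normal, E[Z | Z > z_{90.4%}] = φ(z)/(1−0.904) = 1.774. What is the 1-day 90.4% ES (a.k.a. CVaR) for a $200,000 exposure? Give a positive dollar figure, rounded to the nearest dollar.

ES = −(0.026%) + 2.102% × 1.774 = 3.703%.
On $200,000: 0.03703 × $200,000 = $7,406.

$7,406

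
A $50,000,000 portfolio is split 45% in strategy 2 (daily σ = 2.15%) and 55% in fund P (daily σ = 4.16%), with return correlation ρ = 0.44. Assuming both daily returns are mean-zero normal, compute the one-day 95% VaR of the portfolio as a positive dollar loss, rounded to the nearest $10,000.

$2,340,000

σ_p² = 0.45²·2.15² + 0.55²·4.16² + 2·0.44·0.45·0.55·2.15·4.16 = 8.1190 (%²).
σ_p = √8.1190 = 2.849%.
At 95%, z = 1.645.
VaR = 1.645 × 2.849% = 4.687%; on $50,000,000 that is $2,343,500.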